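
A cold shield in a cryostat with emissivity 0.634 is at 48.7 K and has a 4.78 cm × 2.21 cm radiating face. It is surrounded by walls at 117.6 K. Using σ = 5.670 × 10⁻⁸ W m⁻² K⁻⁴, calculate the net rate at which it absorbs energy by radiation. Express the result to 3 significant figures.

Area A = 0.0478 × 0.0221 = 1.05638×10⁻³ m².
Net radiated power P_net = εσA(T⁴ − T₀⁴) = 0.634×5.670×10⁻⁸×1.05638×10⁻³×(48.7⁴ − 117.6⁴).
T⁴ − T₀⁴ = 5.62491×10⁶ − 1.91262×10⁸ = -1.85637×10⁸ K⁴, so P_net = -7.05×10⁻³ W — negative, meaning a net gain of 7.05×10⁻³ W.

Net gain ≈ 7.05×10⁻³ W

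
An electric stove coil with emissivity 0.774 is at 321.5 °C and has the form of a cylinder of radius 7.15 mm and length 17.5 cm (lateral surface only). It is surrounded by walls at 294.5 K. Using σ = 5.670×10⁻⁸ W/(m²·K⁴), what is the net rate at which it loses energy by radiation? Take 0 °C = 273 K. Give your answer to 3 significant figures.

T = 321.5 °C + 273 = 594.5 K.
Lateral area A = 2πrL = 2π×7.15×10⁻³×0.175 = 7.86184×10⁻³ m².
Net radiated power P_net = εσA(T⁴ − T₀⁴) = 0.774×5.670×10⁻⁸×7.86184×10⁻³×(594.5⁴ − 294.5⁴).
T⁴ − T₀⁴ = 1.24913×10¹¹ − 7.52214×10⁹ = 1.17391×10¹¹ K⁴, so P_net = 40.5 W.

Net loss ≈ 40.5 W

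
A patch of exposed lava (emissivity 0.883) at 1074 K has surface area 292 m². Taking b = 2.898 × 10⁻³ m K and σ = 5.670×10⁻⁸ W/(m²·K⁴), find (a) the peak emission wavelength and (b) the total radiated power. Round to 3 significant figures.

λ_max ≈ 2.70×10³ nm; P ≈ 1.95×10⁷ W

(a) λ_max = b/T = 2.898×10⁻³/1074 = 2.698×10⁻⁶ m = 2.70×10³ nm.
Area A = 292 m².
(b) P = εσAT⁴ = 0.883×5.670×10⁻⁸×292×(1074)⁴ = 1.95×10⁷ W.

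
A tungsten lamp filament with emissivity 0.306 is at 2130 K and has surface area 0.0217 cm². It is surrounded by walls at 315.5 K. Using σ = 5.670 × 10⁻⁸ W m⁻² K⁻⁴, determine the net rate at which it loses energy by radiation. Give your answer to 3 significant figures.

Area A = 0.0217 cm² = 2.17×10⁻⁶ m².
Net radiated power P_net = εσA(T⁴ − T₀⁴) = 0.306×5.670×10⁻⁸×2.17×10⁻⁶×(2130⁴ − 315.5⁴).
T⁴ − T₀⁴ = 2.05835×10¹³ − 9.90826×10⁹ = 2.05736×10¹³ K⁴, so P_net = 0.775 W.

Net loss ≈ 0.775 W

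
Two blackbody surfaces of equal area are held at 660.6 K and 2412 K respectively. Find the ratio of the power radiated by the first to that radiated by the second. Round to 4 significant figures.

With equal areas, P₁/P₂ = (T₁/T₂)⁴ = (660.6/2412)⁴ = 5.627×10⁻³.

P₁/P₂ ≈ 5.627×10⁻³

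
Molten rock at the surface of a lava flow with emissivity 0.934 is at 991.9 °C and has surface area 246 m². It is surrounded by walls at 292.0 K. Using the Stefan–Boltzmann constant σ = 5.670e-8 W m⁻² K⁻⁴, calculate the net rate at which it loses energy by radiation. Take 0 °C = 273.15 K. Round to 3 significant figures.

T = 991.9 °C + 273.15 = 1265.05 K.
Area A = 246 m².
Net radiated power P_net = εσA(T⁴ − T₀⁴) = 0.934×5.670×10⁻⁸×246×(1265.05⁴ − 292.0⁴).
T⁴ − T₀⁴ = 2.56112×10¹² − 7.26995×10⁹ = 2.55385×10¹² K⁴, so P_net = 3.33×10⁷ W.

Net loss ≈ 3.33×10⁷ W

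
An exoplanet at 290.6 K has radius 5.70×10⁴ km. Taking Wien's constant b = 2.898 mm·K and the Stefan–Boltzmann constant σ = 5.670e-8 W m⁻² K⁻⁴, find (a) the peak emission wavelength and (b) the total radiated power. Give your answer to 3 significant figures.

(a) λ_max = b/T = 2.898×10⁻³/290.6 = 9.972×10⁻⁶ m = 9.97 μm.
Surface area A = 4πR² = 4π(5.70×10⁷ m)² = 4.08281×10¹⁶ m².
(b) P = σAT⁴ = 5.670×10⁻⁸×4.08281×10¹⁶×(290.6)⁴ = 1.65×10¹⁹ W.

λ_max ≈ 9.97 μm; P ≈ 1.65×10¹⁹ W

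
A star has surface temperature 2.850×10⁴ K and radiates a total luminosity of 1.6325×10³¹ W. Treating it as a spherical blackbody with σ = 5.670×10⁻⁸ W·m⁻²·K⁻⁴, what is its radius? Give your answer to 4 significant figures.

L = 4πR²σT⁴ ⇒ R = √(L/(4πσT⁴)).
σT⁴ = 3.74078×10¹⁰ W/m², so R = √(1.6325×10³¹/(4π×3.74078×10¹⁰)) = 5.893×10⁹ m.

R ≈ 5.893×10⁹ m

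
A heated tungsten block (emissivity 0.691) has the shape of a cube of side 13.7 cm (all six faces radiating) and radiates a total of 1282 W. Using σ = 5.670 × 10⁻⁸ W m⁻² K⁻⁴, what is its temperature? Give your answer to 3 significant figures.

T ≈ 734 K

Area A = 6s² = 6×(0.137 m)² = 0.112614 m².
P = εσAT⁴ ⇒ T = (P/(εσA))^(1/4) = (1282/(0.691×5.670×10⁻⁸×0.112614))^(1/4) = 734 K.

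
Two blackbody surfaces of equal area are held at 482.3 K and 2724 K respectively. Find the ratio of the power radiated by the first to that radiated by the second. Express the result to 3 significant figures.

With equal areas, P₁/P₂ = (T₁/T₂)⁴ = (482.3/2724)⁴ = 9.83×10⁻⁴.

P₁/P₂ ≈ 9.83×10⁻⁴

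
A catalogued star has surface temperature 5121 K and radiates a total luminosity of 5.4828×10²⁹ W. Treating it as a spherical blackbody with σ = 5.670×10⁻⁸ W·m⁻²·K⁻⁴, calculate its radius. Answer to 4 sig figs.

R ≈ 3.345×10¹⁰ m

L = 4πR²σT⁴ ⇒ R = √(L/(4πσT⁴)).
σT⁴ = 3.89944×10⁷ W/m², so R = √(5.4828×10²⁹/(4π×3.89944×10⁷)) = 3.345×10¹⁰ m.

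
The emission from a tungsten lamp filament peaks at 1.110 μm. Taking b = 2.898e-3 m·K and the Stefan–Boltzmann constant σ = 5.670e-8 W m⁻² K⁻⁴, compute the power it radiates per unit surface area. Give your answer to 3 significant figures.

Wien's law: T = b/λ_max = 2.898×10⁻³/1.110×10⁻⁶ = 2610.81 K.
Then I = σT⁴ = 5.670×10⁻⁸×(2610.81)⁴ = 2.63×10⁶ W/m².

I ≈ 2.63×10⁶ W/m²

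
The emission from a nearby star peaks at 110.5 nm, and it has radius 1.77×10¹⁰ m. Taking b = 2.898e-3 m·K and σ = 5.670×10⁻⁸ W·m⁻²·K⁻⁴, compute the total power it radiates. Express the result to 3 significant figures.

P ≈ 1.06×10³² W

Wien's law: T = b/λ_max = 2.898×10⁻³/1.105×10⁻⁷ = 26226.2 K.
Surface area A = 4πR² = 4π(1.77×10¹⁰ m)² = 3.93692×10²¹ m².
Then P = σAT⁴ = 5.670×10⁻⁸×3.93692×10²¹×(26226.2)⁴ = 1.06×10³² W.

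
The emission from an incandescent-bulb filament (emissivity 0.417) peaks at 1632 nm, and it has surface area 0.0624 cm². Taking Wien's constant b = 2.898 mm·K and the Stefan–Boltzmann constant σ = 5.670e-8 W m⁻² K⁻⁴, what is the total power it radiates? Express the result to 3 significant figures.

P ≈ 1.47 W

Wien's law: T = b/λ_max = 2.898×10⁻³/1.632×10⁻⁶ = 1775.74 K.
Area A = 0.0624 cm² = 6.24×10⁻⁶ m².
Then P = εσAT⁴ = 0.417×5.670×10⁻⁸×6.24×10⁻⁶×(1775.74)⁴ = 1.47 W.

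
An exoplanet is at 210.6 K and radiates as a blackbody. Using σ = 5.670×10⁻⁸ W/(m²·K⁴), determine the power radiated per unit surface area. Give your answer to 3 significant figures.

I ≈ 112 W/m²

Stefan–Boltzmann: I = σT⁴ = 5.670×10⁻⁸ × (210.6)⁴ = 112 W/m².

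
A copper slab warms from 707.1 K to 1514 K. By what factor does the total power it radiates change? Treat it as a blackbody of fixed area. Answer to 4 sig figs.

P ∝ T⁴, so P₂/P₁ = (T₂/T₁)⁴ = (1514/707.1)⁴ = (2.14114)⁴ = 21.02.

P₂/P₁ ≈ 21.02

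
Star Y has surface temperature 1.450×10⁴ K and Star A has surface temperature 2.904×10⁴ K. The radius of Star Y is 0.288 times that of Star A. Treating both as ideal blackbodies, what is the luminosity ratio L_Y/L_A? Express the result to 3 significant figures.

L_Y/L_A ≈ 5.16×10⁻³

L ∝ R²T⁴, so L_Y/L_A = (R_Y/R_A)²(T_Y/T_A)⁴ = (0.288)² × (1.450×10⁴/2.904×10⁴)⁴ = 0.082944 × 0.0621564 = 5.16×10⁻³.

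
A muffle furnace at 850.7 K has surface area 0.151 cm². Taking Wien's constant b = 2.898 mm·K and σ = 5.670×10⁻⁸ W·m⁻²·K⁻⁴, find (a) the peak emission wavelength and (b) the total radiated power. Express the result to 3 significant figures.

(a) λ_max = b/T = 2.898×10⁻³/850.7 = 3.407×10⁻⁶ m = 3.41 μm.
Area A = 0.151 cm² = 1.51×10⁻⁵ m².
(b) P = σAT⁴ = 5.670×10⁻⁸×1.51×10⁻⁵×(850.7)⁴ = 0.448 W.

λ_max ≈ 3.41 μm; P ≈ 0.448 W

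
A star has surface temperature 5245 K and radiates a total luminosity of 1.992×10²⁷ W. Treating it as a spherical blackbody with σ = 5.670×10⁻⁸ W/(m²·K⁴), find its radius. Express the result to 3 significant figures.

L = 4πR²σT⁴ ⇒ R = √(L/(4πσT⁴)).
σT⁴ = 4.29106×10⁷ W/m², so R = √(1.992×10²⁷/(4π×4.29106×10⁷)) = 1.92×10⁹ m.

R ≈ 1.92×10⁹ m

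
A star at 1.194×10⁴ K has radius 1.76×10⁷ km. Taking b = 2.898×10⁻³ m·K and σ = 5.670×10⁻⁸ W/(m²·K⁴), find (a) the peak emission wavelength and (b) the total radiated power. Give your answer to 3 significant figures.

λ_max ≈ 243 nm; P ≈ 4.49×10³⁰ W

(a) λ_max = b/T = 2.898×10⁻³/1.194×10⁴ = 2.427×10⁻⁷ m = 243 nm.
Surface area A = 4πR² = 4π(1.76×10¹⁰ m)² = 3.89256×10²¹ m².
(b) P = σAT⁴ = 5.670×10⁻⁸×3.89256×10²¹×(1.194×10⁴)⁴ = 4.49×10³⁰ W.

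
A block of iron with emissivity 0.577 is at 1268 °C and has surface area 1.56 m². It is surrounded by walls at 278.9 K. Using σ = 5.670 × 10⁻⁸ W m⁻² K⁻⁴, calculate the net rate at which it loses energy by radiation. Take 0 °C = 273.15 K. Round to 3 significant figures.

Net loss ≈ 2.88×10⁵ W

T = 1268 °C + 273.15 = 1541.15 K.
Area A = 1.56 m².
Net radiated power P_net = εσA(T⁴ − T₀⁴) = 0.577×5.670×10⁻⁸×1.56×(1541.15⁴ − 278.9⁴).
T⁴ − T₀⁴ = 5.64131×10¹² − 6.05054×10⁹ = 5.63526×10¹² K⁴, so P_net = 2.88×10⁵ W.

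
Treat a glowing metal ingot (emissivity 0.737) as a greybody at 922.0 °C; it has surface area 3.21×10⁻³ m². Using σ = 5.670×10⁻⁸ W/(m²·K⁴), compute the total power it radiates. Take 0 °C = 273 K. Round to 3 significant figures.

P ≈ 274 W

T = 922.0 °C + 273 = 1195.0 K.
Area A = 3.21×10⁻³ m².
P = εσAT⁴ = 0.737 × 5.670×10⁻⁸ × 3.21×10⁻³ × (1195.0)⁴ = 274 W.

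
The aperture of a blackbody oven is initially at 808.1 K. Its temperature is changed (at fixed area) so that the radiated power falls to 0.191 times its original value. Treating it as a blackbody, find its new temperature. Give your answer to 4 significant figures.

T₂ ≈ 534.2 K

P ∝ T⁴, so T₂/T₁ = (P₂/P₁)^(1/4) = (0.191)^(1/4) = 0.661087.
T₂ = 808.1 × 0.661087 = 534.2 K.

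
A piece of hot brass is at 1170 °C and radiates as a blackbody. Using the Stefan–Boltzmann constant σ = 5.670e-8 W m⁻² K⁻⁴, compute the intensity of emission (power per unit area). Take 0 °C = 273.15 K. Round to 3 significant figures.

T = 1170 °C + 273.15 = 1443.15 K.
Stefan–Boltzmann: I = σT⁴ = 5.670×10⁻⁸ × (1443.15)⁴ = 2.46×10⁵ W/m².

I ≈ 2.46×10⁵ W/m²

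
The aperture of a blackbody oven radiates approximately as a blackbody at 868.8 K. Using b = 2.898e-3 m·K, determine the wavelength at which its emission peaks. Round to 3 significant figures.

λ_max ≈ 3.34 μm

Wien's displacement law: λ_max = b/T = (2.898×10⁻³ m·K)/(868.8 K) = 3.336×10⁻⁶ m.
That is 3.34 μm, in the infrared range.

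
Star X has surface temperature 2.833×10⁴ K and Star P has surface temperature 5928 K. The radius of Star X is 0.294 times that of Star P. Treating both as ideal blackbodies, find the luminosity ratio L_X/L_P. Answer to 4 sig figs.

L_X/L_P ≈ 45.09

L ∝ R²T⁴, so L_X/L_P = (R_X/R_P)²(T_X/T_P)⁴ = (0.294)² × (2.833×10⁴/5928)⁴ = 0.086436 × 521.619 = 45.09.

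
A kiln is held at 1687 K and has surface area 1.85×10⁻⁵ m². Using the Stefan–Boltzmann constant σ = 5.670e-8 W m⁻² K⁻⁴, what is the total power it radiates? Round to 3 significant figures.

Area A = 1.85×10⁻⁵ m².
P = σAT⁴ = 5.670×10⁻⁸ × 1.85×10⁻⁵ × (1687)⁴ = 8.50 W.

P ≈ 8.50 W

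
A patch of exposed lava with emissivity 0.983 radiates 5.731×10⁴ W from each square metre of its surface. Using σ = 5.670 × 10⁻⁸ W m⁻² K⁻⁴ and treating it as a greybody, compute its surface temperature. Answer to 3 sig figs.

I = εσT⁴, so T = (I/εσ)^(1/4) = (5.731×10⁴/(0.983×5.670×10⁻⁸))^(1/4) = 1.01×10³ K.

T ≈ 1.01×10³ K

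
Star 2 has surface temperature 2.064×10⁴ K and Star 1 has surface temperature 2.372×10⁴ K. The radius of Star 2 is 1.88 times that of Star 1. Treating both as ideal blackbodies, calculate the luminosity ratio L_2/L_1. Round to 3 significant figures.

L ∝ R²T⁴, so L_2/L_1 = (R_2/R_1)²(T_2/T_1)⁴ = (1.88)² × (2.064×10⁴/2.372×10⁴)⁴ = 3.5344 × 0.573297 = 2.03.

L_2/L_1 ≈ 2.03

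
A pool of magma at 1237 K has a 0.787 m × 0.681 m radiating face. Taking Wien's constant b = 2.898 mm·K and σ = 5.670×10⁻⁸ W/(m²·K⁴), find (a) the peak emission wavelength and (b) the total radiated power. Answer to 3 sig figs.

λ_max ≈ 2.34×10³ nm; P ≈ 7.12×10⁴ W

(a) λ_max = b/T = 2.898×10⁻³/1237 = 2.343×10⁻⁶ m = 2.34×10³ nm.
Area A = 0.787 × 0.681 = 0.535947 m².
(b) P = σAT⁴ = 5.670×10⁻⁸×0.535947×(1237)⁴ = 7.12×10⁴ W.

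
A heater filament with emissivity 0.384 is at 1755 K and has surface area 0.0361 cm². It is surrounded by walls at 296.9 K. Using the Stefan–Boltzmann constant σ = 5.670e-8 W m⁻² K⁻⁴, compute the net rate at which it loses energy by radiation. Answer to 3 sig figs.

Area A = 0.0361 cm² = 3.61×10⁻⁶ m².
Net radiated power P_net = εσA(T⁴ − T₀⁴) = 0.384×5.670×10⁻⁸×3.61×10⁻⁶×(1755⁴ − 296.9⁴).
T⁴ − T₀⁴ = 9.48655×10¹² − 7.77035×10⁹ = 9.47878×10¹² K⁴, so P_net = 0.745 W.

Net loss ≈ 0.745 W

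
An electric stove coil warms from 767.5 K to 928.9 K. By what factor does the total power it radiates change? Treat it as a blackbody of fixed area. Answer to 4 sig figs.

P ∝ T⁴, so P₂/P₁ = (T₂/T₁)⁴ = (928.9/767.5)⁴ = (1.21029)⁴ = 2.146.

P₂/P₁ ≈ 2.146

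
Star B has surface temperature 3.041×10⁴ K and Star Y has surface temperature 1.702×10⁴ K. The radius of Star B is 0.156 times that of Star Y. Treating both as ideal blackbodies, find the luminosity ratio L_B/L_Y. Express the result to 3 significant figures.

L_B/L_Y ≈ 0.248

L ∝ R²T⁴, so L_B/L_Y = (R_B/R_Y)²(T_B/T_Y)⁴ = (0.156)² × (3.041×10⁴/1.702×10⁴)⁴ = 0.024336 × 10.1913 = 0.248.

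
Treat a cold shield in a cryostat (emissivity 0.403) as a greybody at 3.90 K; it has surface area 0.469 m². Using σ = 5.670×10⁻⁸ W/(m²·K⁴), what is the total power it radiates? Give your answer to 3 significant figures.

P ≈ 2.48×10⁻⁶ W

Area A = 0.469 m².
P = εσAT⁴ = 0.403 × 5.670×10⁻⁸ × 0.469 × (3.90)⁴ = 2.48×10⁻⁶ W.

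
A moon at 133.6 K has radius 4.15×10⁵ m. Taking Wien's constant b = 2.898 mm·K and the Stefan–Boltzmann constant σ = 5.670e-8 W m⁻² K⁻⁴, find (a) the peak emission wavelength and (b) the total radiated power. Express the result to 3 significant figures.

(a) λ_max = b/T = 2.898×10⁻³/133.6 = 2.169×10⁻⁵ m = 21.7 μm.
Surface area A = 4πR² = 4π(4.15×10⁵ m)² = 2.16424×10¹² m².
(b) P = σAT⁴ = 5.670×10⁻⁸×2.16424×10¹²×(133.6)⁴ = 3.91×10¹³ W.

λ_max ≈ 21.7 μm; P ≈ 3.91×10¹³ W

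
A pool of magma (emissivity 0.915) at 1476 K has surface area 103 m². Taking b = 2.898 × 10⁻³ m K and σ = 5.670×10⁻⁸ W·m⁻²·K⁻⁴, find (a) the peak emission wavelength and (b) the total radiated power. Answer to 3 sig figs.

(a) λ_max = b/T = 2.898×10⁻³/1476 = 1.963×10⁻⁶ m = 1.96×10³ nm.
Area A = 103 m².
(b) P = εσAT⁴ = 0.915×5.670×10⁻⁸×103×(1476)⁴ = 2.54×10⁷ W.

λ_max ≈ 1.96×10³ nm; P ≈ 2.54×10⁷ W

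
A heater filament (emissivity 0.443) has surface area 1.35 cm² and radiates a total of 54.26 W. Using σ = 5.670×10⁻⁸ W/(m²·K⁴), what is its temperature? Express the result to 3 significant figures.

T ≈ 2.00×10³ K

Area A = 1.35 cm² = 1.35×10⁻⁴ m².
P = εσAT⁴ ⇒ T = (P/(εσA))^(1/4) = (54.26/(0.443×5.670×10⁻⁸×1.35×10⁻⁴))^(1/4) = 2.00×10³ K.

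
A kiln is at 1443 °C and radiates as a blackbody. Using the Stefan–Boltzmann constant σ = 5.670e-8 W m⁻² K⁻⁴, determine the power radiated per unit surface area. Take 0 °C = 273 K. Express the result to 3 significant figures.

T = 1443 °C + 273 = 1716 K.
Stefan–Boltzmann: I = σT⁴ = 5.670×10⁻⁸ × (1716)⁴ = 4.92×10⁵ W/m².

I ≈ 4.92×10⁵ W/m²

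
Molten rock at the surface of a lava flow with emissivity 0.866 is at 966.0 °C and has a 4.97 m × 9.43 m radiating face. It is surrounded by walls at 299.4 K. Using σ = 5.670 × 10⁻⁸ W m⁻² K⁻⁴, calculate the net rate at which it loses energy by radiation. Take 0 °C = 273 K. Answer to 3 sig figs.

Net loss ≈ 5.40×10⁶ W

T = 966.0 °C + 273 = 1239.0 K.
Area A = 4.97 × 9.43 = 46.8671 m².
Net radiated power P_net = εσA(T⁴ − T₀⁴) = 0.866×5.670×10⁻⁸×46.8671×(1239.0⁴ − 299.4⁴).
T⁴ − T₀⁴ = 2.35660×10¹² − 8.03539×10⁹ = 2.34856×10¹² K⁴, so P_net = 5.40×10⁶ W.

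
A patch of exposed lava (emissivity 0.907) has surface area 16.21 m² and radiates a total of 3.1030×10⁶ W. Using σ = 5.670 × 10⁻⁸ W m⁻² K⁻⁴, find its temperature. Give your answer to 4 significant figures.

T ≈ 1389 K

Area A = 16.21 m².
P = εσAT⁴ ⇒ T = (P/(εσA))^(1/4) = (3.1030×10⁶/(0.907×5.670×10⁻⁸×16.21))^(1/4) = 1389 K.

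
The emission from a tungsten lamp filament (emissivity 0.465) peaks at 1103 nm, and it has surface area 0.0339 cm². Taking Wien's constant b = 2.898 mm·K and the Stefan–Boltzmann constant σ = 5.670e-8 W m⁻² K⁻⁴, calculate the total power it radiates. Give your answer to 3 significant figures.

Wien's law: T = b/λ_max = 2.898×10⁻³/1.103×10⁻⁶ = 2627.38 K.
Area A = 0.0339 cm² = 3.39×10⁻⁶ m².
Then P = εσAT⁴ = 0.465×5.670×10⁻⁸×3.39×10⁻⁶×(2627.38)⁴ = 4.26 W.

P ≈ 4.26 W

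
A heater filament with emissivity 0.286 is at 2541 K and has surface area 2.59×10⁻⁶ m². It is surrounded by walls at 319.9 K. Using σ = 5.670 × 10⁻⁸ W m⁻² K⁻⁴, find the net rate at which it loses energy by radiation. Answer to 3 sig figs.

Net loss ≈ 1.75 W

Area A = 2.59×10⁻⁶ m².
Net radiated power P_net = εσA(T⁴ − T₀⁴) = 0.286×5.670×10⁻⁸×2.59×10⁻⁶×(2541⁴ − 319.9⁴).
T⁴ − T₀⁴ = 4.16887×10¹³ − 1.04727×10¹⁰ = 4.16782×10¹³ K⁴, so P_net = 1.75 W.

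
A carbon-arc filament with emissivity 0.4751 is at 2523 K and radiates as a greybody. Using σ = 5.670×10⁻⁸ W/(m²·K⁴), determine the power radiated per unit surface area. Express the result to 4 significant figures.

Stefan–Boltzmann: I = εσT⁴ = 0.4751 × 5.670×10⁻⁸ × (2523)⁴ = 1.092×10⁶ W/m².

I ≈ 1.092×10⁶ W/m²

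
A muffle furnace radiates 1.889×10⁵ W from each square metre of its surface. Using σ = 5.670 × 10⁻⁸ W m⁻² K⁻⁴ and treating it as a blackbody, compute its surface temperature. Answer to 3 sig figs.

T ≈ 1.35×10³ K

I = σT⁴, so T = (I/σ)^(1/4) = (1.889×10⁵/(5.670×10⁻⁸))^(1/4) = 1.35×10³ K.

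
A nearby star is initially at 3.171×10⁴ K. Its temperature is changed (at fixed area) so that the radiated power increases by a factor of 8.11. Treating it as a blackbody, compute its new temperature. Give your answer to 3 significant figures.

T₂ ≈ 5.35×10⁴ K

P ∝ T⁴, so T₂/T₁ = (P₂/P₁)^(1/4) = (8.11)^(1/4) = 1.68754.
T₂ = 3.171×10⁴ × 1.68754 = 5.35×10⁴ K.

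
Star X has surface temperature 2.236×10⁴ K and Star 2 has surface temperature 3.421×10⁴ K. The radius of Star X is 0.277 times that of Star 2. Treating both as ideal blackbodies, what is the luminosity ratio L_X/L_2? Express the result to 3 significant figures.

L ∝ R²T⁴, so L_X/L_2 = (R_X/R_2)²(T_X/T_2)⁴ = (0.277)² × (2.236×10⁴/3.421×10⁴)⁴ = 0.076729 × 0.182505 = 0.0140.

L_X/L_2 ≈ 0.0140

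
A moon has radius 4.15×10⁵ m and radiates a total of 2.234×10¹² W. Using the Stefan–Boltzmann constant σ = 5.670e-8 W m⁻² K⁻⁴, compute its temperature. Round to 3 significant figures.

T ≈ 65.3 K

Surface area A = 4πR² = 4π(4.15×10⁵ m)² = 2.16424×10¹² m².
P = σAT⁴ ⇒ T = (P/(σA))^(1/4) = (2.234×10¹²/(5.670×10⁻⁸×2.16424×10¹²))^(1/4) = 65.3 K.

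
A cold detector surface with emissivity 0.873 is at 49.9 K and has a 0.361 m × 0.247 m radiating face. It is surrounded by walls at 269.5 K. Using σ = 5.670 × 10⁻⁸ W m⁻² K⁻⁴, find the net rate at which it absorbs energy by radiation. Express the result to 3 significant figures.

Area A = 0.361 × 0.247 = 0.089167 m².
Net radiated power P_net = εσA(T⁴ − T₀⁴) = 0.873×5.670×10⁻⁸×0.089167×(49.9⁴ − 269.5⁴).
T⁴ − T₀⁴ = 6.20015×10⁶ − 5.27515×10⁹ = -5.26895×10⁹ K⁴, so P_net = -23.3 W — negative, meaning a net gain of 23.3 W.

Net gain ≈ 23.3 W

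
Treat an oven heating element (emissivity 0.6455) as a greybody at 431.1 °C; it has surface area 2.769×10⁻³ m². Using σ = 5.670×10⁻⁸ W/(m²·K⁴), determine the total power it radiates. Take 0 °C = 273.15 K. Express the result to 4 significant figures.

T = 431.1 °C + 273.15 = 704.25 K.
Area A = 2.769×10⁻³ m².
P = εσAT⁴ = 0.6455 × 5.670×10⁻⁸ × 2.769×10⁻³ × (704.25)⁴ = 24.93 W.

P ≈ 24.93 W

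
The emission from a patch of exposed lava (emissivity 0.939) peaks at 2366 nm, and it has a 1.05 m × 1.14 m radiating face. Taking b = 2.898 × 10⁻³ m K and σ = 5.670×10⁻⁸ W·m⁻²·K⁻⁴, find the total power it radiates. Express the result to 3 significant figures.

Wien's law: T = b/λ_max = 2.898×10⁻³/2.366×10⁻⁶ = 1224.85 K.
Area A = 1.05 × 1.14 = 1.197 m².
Then P = εσAT⁴ = 0.939×5.670×10⁻⁸×1.197×(1224.85)⁴ = 1.43×10⁵ W.

P ≈ 1.43×10⁵ W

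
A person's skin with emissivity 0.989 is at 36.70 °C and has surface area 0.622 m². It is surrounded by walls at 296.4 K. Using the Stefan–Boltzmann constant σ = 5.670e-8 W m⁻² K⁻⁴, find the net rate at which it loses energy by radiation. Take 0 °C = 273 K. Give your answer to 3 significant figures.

Net loss ≈ 51.7 W

T = 36.70 °C + 273 = 309.70 K.
Area A = 0.622 m².
Net radiated power P_net = εσA(T⁴ − T₀⁴) = 0.989×5.670×10⁻⁸×0.622×(309.70⁴ − 296.4⁴).
T⁴ − T₀⁴ = 9.19951×10⁹ − 7.71814×10⁹ = 1.48137×10⁹ K⁴, so P_net = 51.7 W.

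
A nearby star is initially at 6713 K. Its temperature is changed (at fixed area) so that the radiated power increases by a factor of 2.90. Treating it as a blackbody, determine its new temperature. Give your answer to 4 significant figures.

T₂ ≈ 8760 K

P ∝ T⁴, so T₂/T₁ = (P₂/P₁)^(1/4) = (2.90)^(1/4) = 1.30497.
T₂ = 6713 × 1.30497 = 8760 K.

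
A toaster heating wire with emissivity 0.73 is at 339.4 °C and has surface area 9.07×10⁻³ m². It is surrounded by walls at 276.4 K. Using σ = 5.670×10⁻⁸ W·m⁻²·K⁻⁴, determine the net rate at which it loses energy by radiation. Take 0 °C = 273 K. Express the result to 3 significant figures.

T = 339.4 °C + 273 = 612.4 K.
Area A = 9.07×10⁻³ m².
Net radiated power P_net = εσA(T⁴ − T₀⁴) = 0.73×5.670×10⁻⁸×9.07×10⁻³×(612.4⁴ − 276.4⁴).
T⁴ − T₀⁴ = 1.40650×10¹¹ − 5.83650×10⁹ = 1.34814×10¹¹ K⁴, so P_net = 50.6 W.

Net loss ≈ 50.6 W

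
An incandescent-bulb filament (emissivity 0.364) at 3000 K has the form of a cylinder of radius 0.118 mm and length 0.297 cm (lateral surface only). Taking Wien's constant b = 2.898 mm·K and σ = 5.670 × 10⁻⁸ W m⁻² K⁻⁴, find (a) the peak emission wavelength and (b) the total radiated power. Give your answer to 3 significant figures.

λ_max ≈ 0.966 μm; P ≈ 3.68 W

(a) λ_max = b/T = 2.898×10⁻³/3000 = 9.660×10⁻⁷ m = 0.966 μm.
Lateral area A = 2πrL = 2π×1.18×10⁻⁴×2.97×10⁻³ = 2.20201×10⁻⁶ m².
(b) P = εσAT⁴ = 0.364×5.670×10⁻⁸×2.20201×10⁻⁶×(3000)⁴ = 3.68 W.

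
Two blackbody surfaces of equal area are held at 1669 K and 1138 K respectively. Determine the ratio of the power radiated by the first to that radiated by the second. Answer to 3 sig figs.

P₁/P₂ ≈ 4.63

With equal areas, P₁/P₂ = (T₁/T₂)⁴ = (1669/1138)⁴ = 4.63.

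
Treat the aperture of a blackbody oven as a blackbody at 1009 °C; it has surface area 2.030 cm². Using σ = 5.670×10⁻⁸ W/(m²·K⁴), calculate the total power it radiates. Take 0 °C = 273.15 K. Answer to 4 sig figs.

P ≈ 31.11 W

T = 1009 °C + 273.15 = 1282.15 K.
Area A = 2.030 cm² = 2.030×10⁻⁴ m².
P = σAT⁴ = 5.670×10⁻⁸ × 2.030×10⁻⁴ × (1282.15)⁴ = 31.11 W.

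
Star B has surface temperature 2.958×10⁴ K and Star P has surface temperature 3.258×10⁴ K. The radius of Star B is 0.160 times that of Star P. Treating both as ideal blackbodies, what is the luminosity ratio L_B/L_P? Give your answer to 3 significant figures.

L ∝ R²T⁴, so L_B/L_P = (R_B/R_P)²(T_B/T_P)⁴ = (0.160)² × (2.958×10⁴/3.258×10⁴)⁴ = 0.0256 × 0.679498 = 0.0174.

L_B/L_P ≈ 0.0174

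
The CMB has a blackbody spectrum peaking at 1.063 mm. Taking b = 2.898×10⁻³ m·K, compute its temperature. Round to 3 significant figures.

T ≈ 2.73 K

Wien's law gives T = b/λ_max = (2.898×10⁻³ m·K)/(1.063×10⁻³ m) = 2.73 K.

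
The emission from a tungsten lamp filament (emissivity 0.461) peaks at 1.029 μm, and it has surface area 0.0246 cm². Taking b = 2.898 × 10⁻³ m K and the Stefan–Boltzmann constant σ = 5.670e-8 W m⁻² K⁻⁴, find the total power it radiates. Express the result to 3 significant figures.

Wien's law: T = b/λ_max = 2.898×10⁻³/1.029×10⁻⁶ = 2816.33 K.
Area A = 0.0246 cm² = 2.46×10⁻⁶ m².
Then P = εσAT⁴ = 0.461×5.670×10⁻⁸×2.46×10⁻⁶×(2816.33)⁴ = 4.05 W.

P ≈ 4.05 W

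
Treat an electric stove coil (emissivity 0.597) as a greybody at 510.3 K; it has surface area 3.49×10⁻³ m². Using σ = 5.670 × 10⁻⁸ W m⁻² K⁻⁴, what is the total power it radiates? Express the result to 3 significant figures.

P ≈ 8.01 W

Area A = 3.49×10⁻³ m².
P = εσAT⁴ = 0.597 × 5.670×10⁻⁸ × 3.49×10⁻³ × (510.3)⁴ = 8.01 W.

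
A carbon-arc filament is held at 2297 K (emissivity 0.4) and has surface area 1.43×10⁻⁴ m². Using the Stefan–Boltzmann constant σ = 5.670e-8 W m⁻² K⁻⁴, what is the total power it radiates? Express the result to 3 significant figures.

P ≈ 90.3 W

Area A = 1.43×10⁻⁴ m².
P = εσAT⁴ = 0.4 × 5.670×10⁻⁸ × 1.43×10⁻⁴ × (2297)⁴ = 90.3 W.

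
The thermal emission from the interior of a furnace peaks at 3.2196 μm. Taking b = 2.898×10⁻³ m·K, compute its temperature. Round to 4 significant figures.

Wien's law gives T = b/λ_max = (2.898×10⁻³ m·K)/(3.2196×10⁻⁶ m) = 900.1 K.

T ≈ 900.1 K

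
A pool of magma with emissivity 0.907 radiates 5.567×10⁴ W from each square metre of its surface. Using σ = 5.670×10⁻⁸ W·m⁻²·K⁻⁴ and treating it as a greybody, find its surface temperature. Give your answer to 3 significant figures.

I = εσT⁴, so T = (I/εσ)^(1/4) = (5.567×10⁴/(0.907×5.670×10⁻⁸))^(1/4) = 1.02×10³ K.

T ≈ 1.02×10³ K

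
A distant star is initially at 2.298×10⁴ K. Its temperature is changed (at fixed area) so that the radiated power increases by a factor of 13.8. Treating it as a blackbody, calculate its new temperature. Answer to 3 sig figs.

P ∝ T⁴, so T₂/T₁ = (P₂/P₁)^(1/4) = (13.8)^(1/4) = 1.92739.
T₂ = 2.298×10⁴ × 1.92739 = 4.43×10⁴ K.

T₂ ≈ 4.43×10⁴ K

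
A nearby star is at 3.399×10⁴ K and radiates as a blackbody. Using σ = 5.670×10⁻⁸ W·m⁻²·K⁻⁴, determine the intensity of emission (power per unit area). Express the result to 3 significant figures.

Stefan–Boltzmann: I = σT⁴ = 5.670×10⁻⁸ × (3.399×10⁴)⁴ = 7.57×10¹⁰ W/m².

I ≈ 7.57×10¹⁰ W/m²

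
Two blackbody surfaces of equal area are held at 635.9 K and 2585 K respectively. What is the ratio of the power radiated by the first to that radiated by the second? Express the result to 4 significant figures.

P₁/P₂ ≈ 3.662×10⁻³

With equal areas, P₁/P₂ = (T₁/T₂)⁴ = (635.9/2585)⁴ = 3.662×10⁻³.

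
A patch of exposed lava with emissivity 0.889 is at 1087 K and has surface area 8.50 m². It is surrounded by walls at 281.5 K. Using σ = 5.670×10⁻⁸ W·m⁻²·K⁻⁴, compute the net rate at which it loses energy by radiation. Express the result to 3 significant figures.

Net loss ≈ 5.95×10⁵ W

Area A = 8.50 m².
Net radiated power P_net = εσA(T⁴ − T₀⁴) = 0.889×5.670×10⁻⁸×8.50×(1087⁴ − 281.5⁴).
T⁴ − T₀⁴ = 1.39611×10¹² − 6.27933×10⁹ = 1.38983×10¹² K⁴, so P_net = 5.95×10⁵ W.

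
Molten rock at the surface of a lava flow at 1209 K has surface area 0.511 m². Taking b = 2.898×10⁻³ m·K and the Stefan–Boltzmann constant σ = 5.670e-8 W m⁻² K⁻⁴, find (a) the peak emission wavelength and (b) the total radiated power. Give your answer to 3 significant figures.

λ_max ≈ 2.40×10³ nm; P ≈ 6.19×10⁴ W

(a) λ_max = b/T = 2.898×10⁻³/1209 = 2.397×10⁻⁶ m = 2.40×10³ nm.
Area A = 0.511 m².
(b) P = σAT⁴ = 5.670×10⁻⁸×0.511×(1209)⁴ = 6.19×10⁴ W.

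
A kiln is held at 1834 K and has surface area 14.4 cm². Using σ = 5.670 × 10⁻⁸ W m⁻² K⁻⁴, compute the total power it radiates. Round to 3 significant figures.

P ≈ 924 W

Area A = 14.4 cm² = 1.44×10⁻³ m².
P = σAT⁴ = 5.670×10⁻⁸ × 1.44×10⁻³ × (1834)⁴ = 924 W.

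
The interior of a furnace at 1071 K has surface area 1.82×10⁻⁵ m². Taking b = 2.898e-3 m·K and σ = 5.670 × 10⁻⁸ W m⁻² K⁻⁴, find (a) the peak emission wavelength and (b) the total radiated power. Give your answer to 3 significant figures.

λ_max ≈ 2.71 μm; P ≈ 1.36 W

(a) λ_max = b/T = 2.898×10⁻³/1071 = 2.706×10⁻⁶ m = 2.71 μm.
Area A = 1.82×10⁻⁵ m².
(b) P = σAT⁴ = 5.670×10⁻⁸×1.82×10⁻⁵×(1071)⁴ = 1.36 W.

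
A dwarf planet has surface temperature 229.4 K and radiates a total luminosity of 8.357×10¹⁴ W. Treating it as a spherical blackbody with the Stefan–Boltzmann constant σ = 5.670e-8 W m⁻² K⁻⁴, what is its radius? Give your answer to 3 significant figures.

R ≈ 6.51×10⁵ m

L = 4πR²σT⁴ ⇒ R = √(L/(4πσT⁴)).
σT⁴ = 157.021 W/m², so R = √(8.357×10¹⁴/(4π×157.021)) = 6.51×10⁵ m.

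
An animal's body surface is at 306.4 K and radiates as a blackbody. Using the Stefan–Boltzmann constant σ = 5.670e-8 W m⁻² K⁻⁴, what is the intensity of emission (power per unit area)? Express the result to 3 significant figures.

Stefan–Boltzmann: I = σT⁴ = 5.670×10⁻⁸ × (306.4)⁴ = 500 W/m².

I ≈ 500 W/m²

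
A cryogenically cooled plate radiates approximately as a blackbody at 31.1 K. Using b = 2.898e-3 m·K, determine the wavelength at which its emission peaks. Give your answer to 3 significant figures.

λ_max ≈ 93.2 μm

Wien's displacement law: λ_max = b/T = (2.898×10⁻³ m·K)/(31.1 K) = 9.318×10⁻⁵ m.
That is 93.2 μm, in the infrared range.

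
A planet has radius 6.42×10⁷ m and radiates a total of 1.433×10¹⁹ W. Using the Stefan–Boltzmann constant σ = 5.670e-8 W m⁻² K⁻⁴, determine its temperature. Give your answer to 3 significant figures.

T ≈ 264 K

Surface area A = 4πR² = 4π(6.42×10⁷ m)² = 5.17941×10¹⁶ m².
P = σAT⁴ ⇒ T = (P/(σA))^(1/4) = (1.433×10¹⁹/(5.670×10⁻⁸×5.17941×10¹⁶))^(1/4) = 264 K.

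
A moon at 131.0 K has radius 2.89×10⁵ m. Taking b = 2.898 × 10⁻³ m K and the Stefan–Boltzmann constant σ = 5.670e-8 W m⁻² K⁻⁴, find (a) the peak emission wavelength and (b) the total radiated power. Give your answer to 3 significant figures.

(a) λ_max = b/T = 2.898×10⁻³/131.0 = 2.212×10⁻⁵ m = 22.1 μm.
Surface area A = 4πR² = 4π(2.89×10⁵ m)² = 1.04956×10¹² m².
(b) P = σAT⁴ = 5.670×10⁻⁸×1.04956×10¹²×(131.0)⁴ = 1.75×10¹³ W.

λ_max ≈ 22.1 μm; P ≈ 1.75×10¹³ W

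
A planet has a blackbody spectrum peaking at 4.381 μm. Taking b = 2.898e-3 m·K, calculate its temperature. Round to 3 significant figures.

T ≈ 661 K

Wien's law gives T = b/λ_max = (2.898×10⁻³ m·K)/(4.381×10⁻⁶ m) = 661 K.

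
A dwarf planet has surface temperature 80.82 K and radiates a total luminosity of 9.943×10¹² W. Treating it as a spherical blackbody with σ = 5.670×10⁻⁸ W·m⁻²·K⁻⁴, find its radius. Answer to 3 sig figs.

L = 4πR²σT⁴ ⇒ R = √(L/(4πσT⁴)).
σT⁴ = 2.41913 W/m², so R = √(9.943×10¹²/(4π×2.41913)) = 5.72×10⁵ m.

R ≈ 5.72×10⁵ m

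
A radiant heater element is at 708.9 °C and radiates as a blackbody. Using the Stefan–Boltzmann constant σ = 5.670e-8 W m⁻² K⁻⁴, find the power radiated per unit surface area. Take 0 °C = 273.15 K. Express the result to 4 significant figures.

T = 708.9 °C + 273.15 = 982.05 K.
Stefan–Boltzmann: I = σT⁴ = 5.670×10⁻⁸ × (982.05)⁴ = 5.274×10⁴ W/m².

I ≈ 5.274×10⁴ W/m²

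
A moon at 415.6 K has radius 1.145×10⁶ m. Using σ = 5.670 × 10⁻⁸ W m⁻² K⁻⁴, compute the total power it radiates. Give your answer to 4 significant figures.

Surface area A = 4πR² = 4π(1.145×10⁶ m)² = 1.64748×10¹³ m².
P = σAT⁴ = 5.670×10⁻⁸ × 1.64748×10¹³ × (415.6)⁴ = 2.787×10¹⁶ W.

P ≈ 2.787×10¹⁶ W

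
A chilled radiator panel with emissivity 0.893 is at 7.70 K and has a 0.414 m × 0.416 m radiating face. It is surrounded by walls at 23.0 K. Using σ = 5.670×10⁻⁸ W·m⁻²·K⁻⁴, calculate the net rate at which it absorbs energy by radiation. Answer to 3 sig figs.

Net gain ≈ 2.41×10⁻³ W

Area A = 0.414 × 0.416 = 0.172224 m².
Net radiated power P_net = εσA(T⁴ − T₀⁴) = 0.893×5.670×10⁻⁸×0.172224×(7.70⁴ − 23.0⁴).
T⁴ − T₀⁴ = 3515.30 − 2.79841×10⁵ = -2.76326×10⁵ K⁴, so P_net = -2.41×10⁻³ W — negative, meaning a net gain of 2.41×10⁻³ W.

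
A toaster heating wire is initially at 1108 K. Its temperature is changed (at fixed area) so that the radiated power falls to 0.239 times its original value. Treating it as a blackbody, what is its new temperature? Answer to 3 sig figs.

P ∝ T⁴, so T₂/T₁ = (P₂/P₁)^(1/4) = (0.239)^(1/4) = 0.699197.
T₂ = 1108 × 0.699197 = 775 K.

T₂ ≈ 775 K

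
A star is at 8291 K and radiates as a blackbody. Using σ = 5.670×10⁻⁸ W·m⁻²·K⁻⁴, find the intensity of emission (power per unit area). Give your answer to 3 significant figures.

I ≈ 2.68×10⁸ W/m²

Stefan–Boltzmann: I = σT⁴ = 5.670×10⁻⁸ × (8291)⁴ = 2.68×10⁸ W/m².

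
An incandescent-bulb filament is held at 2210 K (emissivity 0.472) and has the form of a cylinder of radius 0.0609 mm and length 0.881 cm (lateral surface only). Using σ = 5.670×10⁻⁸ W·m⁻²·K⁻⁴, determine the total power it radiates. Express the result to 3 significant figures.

Lateral area A = 2πrL = 2π×6.09×10⁻⁵×8.81×10⁻³ = 3.37111×10⁻⁶ m².
P = εσAT⁴ = 0.472 × 5.670×10⁻⁸ × 3.37111×10⁻⁶ × (2210)⁴ = 2.15 W.

P ≈ 2.15 W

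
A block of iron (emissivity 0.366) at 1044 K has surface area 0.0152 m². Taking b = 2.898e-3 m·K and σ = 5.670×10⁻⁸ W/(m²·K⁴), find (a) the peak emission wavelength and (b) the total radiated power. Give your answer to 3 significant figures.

λ_max ≈ 2.78×10³ nm; P ≈ 375 W

(a) λ_max = b/T = 2.898×10⁻³/1044 = 2.776×10⁻⁶ m = 2.78×10³ nm.
Area A = 0.0152 m².
(b) P = εσAT⁴ = 0.366×5.670×10⁻⁸×0.0152×(1044)⁴ = 375 W.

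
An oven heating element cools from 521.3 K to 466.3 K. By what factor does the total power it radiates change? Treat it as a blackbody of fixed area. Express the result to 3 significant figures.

P ∝ T⁴, so P₂/P₁ = (T₂/T₁)⁴ = (466.3/521.3)⁴ = (0.894495)⁴ = 0.640.

P₂/P₁ ≈ 0.640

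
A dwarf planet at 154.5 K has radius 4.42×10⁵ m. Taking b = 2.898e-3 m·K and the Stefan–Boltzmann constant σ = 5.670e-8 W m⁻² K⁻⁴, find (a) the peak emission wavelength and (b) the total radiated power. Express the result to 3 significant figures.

(a) λ_max = b/T = 2.898×10⁻³/154.5 = 1.876×10⁻⁵ m = 18.8 μm.
Surface area A = 4πR² = 4π(4.42×10⁵ m)² = 2.45502×10¹² m².
(b) P = σAT⁴ = 5.670×10⁻⁸×2.45502×10¹²×(154.5)⁴ = 7.93×10¹³ W.

λ_max ≈ 18.8 μm; P ≈ 7.93×10¹³ W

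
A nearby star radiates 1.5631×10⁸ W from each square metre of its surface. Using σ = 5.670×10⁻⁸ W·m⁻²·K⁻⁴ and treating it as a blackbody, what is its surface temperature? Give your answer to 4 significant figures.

I = σT⁴, so T = (I/σ)^(1/4) = (1.5631×10⁸/(5.670×10⁻⁸))^(1/4) = 7246 K.

T ≈ 7246 K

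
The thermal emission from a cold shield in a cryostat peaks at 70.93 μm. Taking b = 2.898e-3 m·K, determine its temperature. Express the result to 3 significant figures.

T ≈ 40.9 K

Wien's law gives T = b/λ_max = (2.898×10⁻³ m·K)/(7.093×10⁻⁵ m) = 40.9 K.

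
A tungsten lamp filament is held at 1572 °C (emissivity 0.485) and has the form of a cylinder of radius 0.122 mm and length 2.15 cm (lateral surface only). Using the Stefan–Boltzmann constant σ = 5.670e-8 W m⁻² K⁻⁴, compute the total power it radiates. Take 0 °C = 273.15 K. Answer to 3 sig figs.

P ≈ 5.25 W

T = 1572 °C + 273.15 = 1845.15 K.
Lateral area A = 2πrL = 2π×1.22×10⁻⁴×0.0215 = 1.64808×10⁻⁵ m².
P = εσAT⁴ = 0.485 × 5.670×10⁻⁸ × 1.64808×10⁻⁵ × (1845.15)⁴ = 5.25 W.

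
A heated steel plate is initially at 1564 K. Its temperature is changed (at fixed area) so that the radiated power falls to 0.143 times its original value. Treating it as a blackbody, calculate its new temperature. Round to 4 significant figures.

P ∝ T⁴, so T₂/T₁ = (P₂/P₁)^(1/4) = (0.143)^(1/4) = 0.614942.
T₂ = 1564 × 0.614942 = 961.8 K.

T₂ ≈ 961.8 K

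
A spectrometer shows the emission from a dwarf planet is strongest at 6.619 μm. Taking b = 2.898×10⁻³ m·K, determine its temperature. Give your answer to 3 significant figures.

Wien's law gives T = b/λ_max = (2.898×10⁻³ m·K)/(6.619×10⁻⁶ m) = 438 K.

T ≈ 438 K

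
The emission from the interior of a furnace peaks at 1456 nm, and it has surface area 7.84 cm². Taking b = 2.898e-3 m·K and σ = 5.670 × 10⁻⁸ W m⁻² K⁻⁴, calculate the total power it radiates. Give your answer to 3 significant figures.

Wien's law: T = b/λ_max = 2.898×10⁻³/1.456×10⁻⁶ = 1990.38 K.
Area A = 7.84 cm² = 7.84×10⁻⁴ m².
Then P = σAT⁴ = 5.670×10⁻⁸×7.84×10⁻⁴×(1990.38)⁴ = 698 W.

P ≈ 698 W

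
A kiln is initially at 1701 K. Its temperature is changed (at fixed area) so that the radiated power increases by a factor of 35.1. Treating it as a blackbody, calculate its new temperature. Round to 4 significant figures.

P ∝ T⁴, so T₂/T₁ = (P₂/P₁)^(1/4) = (35.1)^(1/4) = 2.43403.
T₂ = 1701 × 2.43403 = 4140 K.

T₂ ≈ 4140 K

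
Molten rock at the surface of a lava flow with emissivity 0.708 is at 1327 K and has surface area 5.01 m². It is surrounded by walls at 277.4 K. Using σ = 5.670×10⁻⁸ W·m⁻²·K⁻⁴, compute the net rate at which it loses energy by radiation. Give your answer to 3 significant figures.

Area A = 5.01 m².
Net radiated power P_net = εσA(T⁴ − T₀⁴) = 0.708×5.670×10⁻⁸×5.01×(1327⁴ − 277.4⁴).
T⁴ − T₀⁴ = 3.10087×10¹² − 5.92142×10⁹ = 3.09495×10¹² K⁴, so P_net = 6.22×10⁵ W.

Net loss ≈ 6.22×10⁵ W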